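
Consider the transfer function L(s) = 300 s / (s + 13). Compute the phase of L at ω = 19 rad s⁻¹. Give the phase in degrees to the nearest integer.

34°

∠(j19) = 90.00°
∠(j19 + 13) = arctan(19/13) = 55.62°
∠L(j19) = 90.00° − 55.62° = 34.38°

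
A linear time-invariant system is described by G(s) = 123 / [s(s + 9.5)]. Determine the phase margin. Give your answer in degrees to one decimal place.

45.7°

Gain crossover: |G(jω)| = 1 at ω ≈ 9.27 rad/s.
∠G(j9.27) = −90° − arctan(9.27/9.5) ≈ -134.29°
PM = 180° + (-134.29°) = 45.71°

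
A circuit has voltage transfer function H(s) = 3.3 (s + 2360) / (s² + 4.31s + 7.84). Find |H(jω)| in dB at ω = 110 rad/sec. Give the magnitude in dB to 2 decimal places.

-3.82 dB

|j110 + 2360| = √(110² + 2360²) = 2363
|(j110)² + 4.31(j110) + 7.84| = |-12092 + j474.1| = 1.21e+04
|H(j110)| = 3.3 × 2363 / 1.21e+04 = 0.64426
20 log₁₀(0.64426) = -3.819 dB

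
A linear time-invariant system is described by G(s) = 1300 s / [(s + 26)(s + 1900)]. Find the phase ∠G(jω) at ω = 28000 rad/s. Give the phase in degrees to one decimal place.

-86.1°

∠(j28000) = 90.00°
∠(j28000 + 26) = arctan(28000/26) = 89.95°
∠(j28000 + 1900) = arctan(28000/1900) = 86.12°
∠G(j28000) = 90.00° − (89.95° + 86.12°) = -86.06°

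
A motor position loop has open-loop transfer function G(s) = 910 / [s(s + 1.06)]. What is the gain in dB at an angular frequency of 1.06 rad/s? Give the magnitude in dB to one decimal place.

55.2 dB

|j1.06 + 1.06| = √(1.06² + 1.06²) = 1.499
|j1.06| = 1.06
|G(j1.06)| = 910 / (1.499 × 1.06) = 572.68
20 log₁₀(572.68) = 55.16 dB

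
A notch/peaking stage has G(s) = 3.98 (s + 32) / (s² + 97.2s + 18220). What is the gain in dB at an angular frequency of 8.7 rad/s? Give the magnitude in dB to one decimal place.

-42.8 dB

|j8.7 + 32| = √(8.7² + 32²) = 33.16
|(j8.7)² + 97.2(j8.7) + 18220| = |18144 + j845.64| = 1.816e+04
|G(j8.7)| = 3.98 × 33.16 / 1.816e+04 = 0.0072662
20 log₁₀(0.0072662) = -42.77 dB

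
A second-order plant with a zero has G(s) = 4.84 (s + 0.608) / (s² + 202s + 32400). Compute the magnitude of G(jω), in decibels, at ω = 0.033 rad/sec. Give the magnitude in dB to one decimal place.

|j0.033 + 0.608| = √(0.033² + 0.608²) = 0.6089
|(j0.033)² + 202(j0.033) + 32400| = |32400 + j6.666| = 3.24e+04
|G(j0.033)| = 4.84 × 0.6089 / 3.24e+04 = 9.0958e-05
20 log₁₀(9.0958e-05) = -80.82 dB

-80.8 dB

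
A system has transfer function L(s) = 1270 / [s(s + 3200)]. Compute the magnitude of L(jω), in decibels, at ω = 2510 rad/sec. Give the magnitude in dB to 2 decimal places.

-78.10 dB

|j2510 + 3200| = √(2510² + 3200²) = 4067
|j2510| = 2510
|L(j2510)| = 1270 / (4067 × 2510) = 0.00012441
20 log₁₀(0.00012441) = -78.103 dB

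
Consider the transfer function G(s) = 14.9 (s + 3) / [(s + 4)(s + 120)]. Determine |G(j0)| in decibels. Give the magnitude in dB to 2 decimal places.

-20.62 dB

G(0) = 14.9 × 3 / (4 × 120) = 0.093125
20 log₁₀(0.093125) = -20.619 dB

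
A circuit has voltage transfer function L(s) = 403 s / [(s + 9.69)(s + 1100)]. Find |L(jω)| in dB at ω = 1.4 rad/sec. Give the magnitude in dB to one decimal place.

-25.6 dB

|j1.4| = 1.4
|j1.4 + 9.69| = √(1.4² + 9.69²) = 9.791
|j1.4 + 1100| = √(1.4² + 1100²) = 1100
|L(j1.4)| = 403 × 1.4 / (9.791 × 1100) = 0.052388
20 log₁₀(0.052388) = -25.62 dB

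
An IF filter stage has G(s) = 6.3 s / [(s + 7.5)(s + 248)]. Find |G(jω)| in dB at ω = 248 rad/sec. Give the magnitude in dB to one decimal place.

-34.9 dB

|j248| = 248
|j248 + 7.5| = √(248² + 7.5²) = 248.1
|j248 + 248| = √(248² + 248²) = 350.7
|G(j248)| = 6.3 × 248 / (248.1 × 350.7) = 0.017955
20 log₁₀(0.017955) = -34.92 dB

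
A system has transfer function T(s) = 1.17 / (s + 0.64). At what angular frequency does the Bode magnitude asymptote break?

0.64 rad/sec

The single real pole at s = −0.64 gives a corner at ω = 0.64 rad/sec.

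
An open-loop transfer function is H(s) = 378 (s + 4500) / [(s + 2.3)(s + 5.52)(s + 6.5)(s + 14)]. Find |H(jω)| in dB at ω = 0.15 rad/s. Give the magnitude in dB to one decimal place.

|j0.15 + 4500| = √(0.15² + 4500²) = 4500
|j0.15 + 2.3| = √(0.15² + 2.3²) = 2.305
|j0.15 + 5.52| = √(0.15² + 5.52²) = 5.522
|j0.15 + 6.5| = √(0.15² + 6.5²) = 6.502
|j0.15 + 14| = √(0.15² + 14²) = 14
|H(j0.15)| = 378 × 4500 / (2.305 × 5.522 × 6.502 × 14) = 1468.2
20 log₁₀(1468.2) = 63.34 dB

63.3 dB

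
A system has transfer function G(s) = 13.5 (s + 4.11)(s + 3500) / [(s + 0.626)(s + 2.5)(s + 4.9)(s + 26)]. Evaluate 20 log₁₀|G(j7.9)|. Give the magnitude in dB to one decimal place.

28.1 dB

|j7.9 + 4.11| = √(7.9² + 4.11²) = 8.905
|j7.9 + 3500| = √(7.9² + 3500²) = 3500
|j7.9 + 0.626| = √(7.9² + 0.626²) = 7.925
|j7.9 + 2.5| = √(7.9² + 2.5²) = 8.286
|j7.9 + 4.9| = √(7.9² + 4.9²) = 9.296
|j7.9 + 26| = √(7.9² + 26²) = 27.17
|G(j7.9)| = 13.5 × 8.905 × 3500 / (7.925 × 8.286 × 9.296 × 27.17) = 25.366
20 log₁₀(25.366) = 28.09 dB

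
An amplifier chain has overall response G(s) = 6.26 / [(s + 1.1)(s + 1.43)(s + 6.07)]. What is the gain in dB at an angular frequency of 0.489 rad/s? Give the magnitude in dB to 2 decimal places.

-4.96 dB

|j0.489 + 1.1| = √(0.489² + 1.1²) = 1.204
|j0.489 + 1.43| = √(0.489² + 1.43²) = 1.511
|j0.489 + 6.07| = √(0.489² + 6.07²) = 6.09
|G(j0.489)| = 6.26 / (1.204 × 1.511 × 6.09) = 0.56504
20 log₁₀(0.56504) = -4.958 dB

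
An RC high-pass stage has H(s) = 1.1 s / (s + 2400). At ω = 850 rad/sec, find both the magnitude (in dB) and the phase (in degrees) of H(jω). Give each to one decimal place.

|j850| = 850
|j850 + 2400| = √(850² + 2400²) = 2546
|H(j850)| = 1.1 × 850 / 2546 = 0.36723
20 log₁₀(0.36723) = -8.70 dB
∠(j850) = 90.00°
∠(j850 + 2400) = arctan(850/2400) = 19.50°
∠H(j850) = 90.00° − 19.50° = 70.50°

|H| = -8.7 dB, ∠H = 70.5°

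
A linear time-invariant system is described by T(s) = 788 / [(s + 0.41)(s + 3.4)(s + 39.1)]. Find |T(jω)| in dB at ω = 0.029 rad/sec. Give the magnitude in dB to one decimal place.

23.2 dB

|j0.029 + 0.41| = √(0.029² + 0.41²) = 0.411
|j0.029 + 3.4| = √(0.029² + 3.4²) = 3.4
|j0.029 + 39.1| = √(0.029² + 39.1²) = 39.1
|T(j0.029)| = 788 / (0.411 × 3.4 × 39.1) = 14.421
20 log₁₀(14.421) = 23.18 dB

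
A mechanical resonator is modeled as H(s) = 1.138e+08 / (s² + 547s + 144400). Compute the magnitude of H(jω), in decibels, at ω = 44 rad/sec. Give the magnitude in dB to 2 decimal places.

57.93 dB

|(j44)² + 547(j44) + 144400| = |1.4246e+05 + j24068| = 1.445e+05
|H(j44)| = 1.138e+08 / 1.445e+05 = 787.64
20 log₁₀(787.64) = 57.927 dB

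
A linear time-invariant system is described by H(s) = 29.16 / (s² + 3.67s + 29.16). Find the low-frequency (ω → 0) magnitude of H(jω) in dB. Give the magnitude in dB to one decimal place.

0.0 dB

H(0) = 29.16 / 29.16 = 1
20 log₁₀(1) = 0.00 dB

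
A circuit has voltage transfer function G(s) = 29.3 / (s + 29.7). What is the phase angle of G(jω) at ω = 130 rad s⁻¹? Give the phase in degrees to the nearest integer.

-77°

∠(j130 + 29.7) = arctan(130/29.7) = 77.13°
∠G(j130) = −77.13° = -77.13°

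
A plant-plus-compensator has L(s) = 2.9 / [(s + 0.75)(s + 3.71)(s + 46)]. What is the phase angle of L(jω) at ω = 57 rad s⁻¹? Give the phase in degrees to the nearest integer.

-227 deg

∠(j57 + 0.75) = arctan(57/0.75) = 89.25°
∠(j57 + 3.71) = arctan(57/3.71) = 86.28°
∠(j57 + 46) = arctan(57/46) = 51.10°
∠L(j57) = − (89.25° + 86.28° + 51.10°) = -226.62°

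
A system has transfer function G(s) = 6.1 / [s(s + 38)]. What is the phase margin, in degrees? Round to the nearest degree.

90 deg

Gain crossover: |G(jω)| = 1 at ω ≈ 0.161 rad/s.
∠G(j0.161) = −90° − arctan(0.161/38) ≈ -90.24°
PM = 180° + (-90.24°) = 89.76°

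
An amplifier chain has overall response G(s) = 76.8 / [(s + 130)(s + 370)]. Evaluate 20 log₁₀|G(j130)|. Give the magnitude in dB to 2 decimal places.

-59.45 dB

|j130 + 130| = √(130² + 130²) = 183.8
|j130 + 370| = √(130² + 370²) = 392.2
|G(j130)| = 76.8 / (183.8 × 392.2) = 0.0010652
20 log₁₀(0.0010652) = -59.452 dB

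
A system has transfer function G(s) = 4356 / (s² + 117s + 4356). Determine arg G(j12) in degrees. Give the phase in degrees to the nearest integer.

∠[(j12)² + 117(j12) + 4356] = ∠[4212 + j1404] = 18.43°
∠G(j12) = −18.43° = -18.43°

-18 deg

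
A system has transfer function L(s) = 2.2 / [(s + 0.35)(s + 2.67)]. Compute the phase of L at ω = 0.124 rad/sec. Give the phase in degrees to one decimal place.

-22.2°

∠(j0.124 + 0.35) = arctan(0.124/0.35) = 19.51°
∠(j0.124 + 2.67) = arctan(0.124/2.67) = 2.66°
∠L(j0.124) = − (19.51° + 2.66°) = -22.17°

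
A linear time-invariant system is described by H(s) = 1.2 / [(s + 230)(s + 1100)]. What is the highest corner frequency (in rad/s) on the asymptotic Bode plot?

Break frequencies occur at each pole and zero magnitude: 230 rad/s, 1100 rad/s.
The highest is 1100 rad/s.

1100 rad/s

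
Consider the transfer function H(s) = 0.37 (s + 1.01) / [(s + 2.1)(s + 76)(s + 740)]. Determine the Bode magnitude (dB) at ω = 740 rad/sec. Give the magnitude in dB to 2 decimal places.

-126.46 dB

|j740 + 1.01| = √(740² + 1.01²) = 740
|j740 + 2.1| = √(740² + 2.1²) = 740
|j740 + 76| = √(740² + 76²) = 743.9
|j740 + 740| = √(740² + 740²) = 1047
|H(j740)| = 0.37 × 740 / (740 × 743.9 × 1047) = 4.7527e-07
20 log₁₀(4.7527e-07) = -126.461 dB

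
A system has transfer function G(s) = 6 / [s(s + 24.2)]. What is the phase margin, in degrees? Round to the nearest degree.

89°

Gain crossover: |G(jω)| = 1 at ω ≈ 0.248 rad/s.
∠G(j0.248) = −90° − arctan(0.248/24.2) ≈ -90.59°
PM = 180° + (-90.59°) = 89.41°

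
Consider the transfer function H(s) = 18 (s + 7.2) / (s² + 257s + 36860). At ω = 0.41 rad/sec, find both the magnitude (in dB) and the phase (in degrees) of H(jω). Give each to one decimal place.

|j0.41 + 7.2| = √(0.41² + 7.2²) = 7.212
|(j0.41)² + 257(j0.41) + 36860| = |36860 + j105.37| = 3.686e+04
|H(j0.41)| = 18 × 7.212 / 3.686e+04 = 0.0035217
20 log₁₀(0.0035217) = -49.06 dB
∠(j0.41 + 7.2) = arctan(0.41/7.2) = 3.26°
∠[(j0.41)² + 257(j0.41) + 36860] = ∠[36860 + j105.37] = 0.16°
∠H(j0.41) = 3.26° − 0.16° = 3.10°

|H| = -49.1 dB, ∠H = 3.1°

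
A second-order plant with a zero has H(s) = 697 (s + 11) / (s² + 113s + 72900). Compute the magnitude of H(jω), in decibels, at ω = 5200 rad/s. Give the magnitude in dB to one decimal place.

|j5200 + 11| = √(5200² + 11²) = 5200
|(j5200)² + 113(j5200) + 72900| = |-2.6967e+07 + j5.876e+05| = 2.697e+07
|H(j5200)| = 697 × 5200 / 2.697e+07 = 0.13437
20 log₁₀(0.13437) = -17.43 dB

-17.4 dB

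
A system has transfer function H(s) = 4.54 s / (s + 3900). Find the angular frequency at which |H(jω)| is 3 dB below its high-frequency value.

3900 rad/s

For a single-pole high-pass, the −3 dB point is at the pole: ω = 3900 rad/s.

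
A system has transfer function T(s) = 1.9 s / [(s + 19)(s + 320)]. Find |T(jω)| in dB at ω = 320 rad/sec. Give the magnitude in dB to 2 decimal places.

|j320| = 320
|j320 + 19| = √(320² + 19²) = 320.6
|j320 + 320| = √(320² + 320²) = 452.5
|T(j320)| = 1.9 × 320 / (320.6 × 452.5) = 0.0041911
20 log₁₀(0.0041911) = -47.554 dB

-47.55 dB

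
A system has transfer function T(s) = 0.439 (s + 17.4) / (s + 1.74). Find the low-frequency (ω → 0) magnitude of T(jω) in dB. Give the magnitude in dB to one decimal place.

T(0) = 0.439 × 17.4 / 1.74 = 4.39
20 log₁₀(4.39) = 12.85 dB

12.8 dB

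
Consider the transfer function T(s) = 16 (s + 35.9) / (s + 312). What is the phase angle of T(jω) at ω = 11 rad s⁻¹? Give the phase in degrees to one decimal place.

15.0 deg

∠(j11 + 35.9) = arctan(11/35.9) = 17.04°
∠(j11 + 312) = arctan(11/312) = 2.02°
∠T(j11) = 17.04° − 2.02° = 15.02°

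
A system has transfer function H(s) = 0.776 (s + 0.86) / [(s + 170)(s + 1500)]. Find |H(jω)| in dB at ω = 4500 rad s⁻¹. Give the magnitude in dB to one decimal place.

-75.7 dB

|j4500 + 0.86| = √(4500² + 0.86²) = 4500
|j4500 + 170| = √(4500² + 170²) = 4503
|j4500 + 1500| = √(4500² + 1500²) = 4743
|H(j4500)| = 0.776 × 4500 / (4503 × 4743) = 0.00016348
20 log₁₀(0.00016348) = -75.73 dB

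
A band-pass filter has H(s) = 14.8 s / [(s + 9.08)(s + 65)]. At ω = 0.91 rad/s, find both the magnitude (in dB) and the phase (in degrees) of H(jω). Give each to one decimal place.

|j0.91| = 0.91
|j0.91 + 9.08| = √(0.91² + 9.08²) = 9.125
|j0.91 + 65| = √(0.91² + 65²) = 65.01
|H(j0.91)| = 14.8 × 0.91 / (9.125 × 65.01) = 0.022703
20 log₁₀(0.022703) = -32.88 dB
∠(j0.91) = 90.00°
∠(j0.91 + 9.08) = arctan(0.91/9.08) = 5.72°
∠(j0.91 + 65) = arctan(0.91/65) = 0.80°
∠H(j0.91) = 90.00° − (5.72° + 0.80°) = 83.47°

|H| = -32.9 dB, ∠H = 83.5°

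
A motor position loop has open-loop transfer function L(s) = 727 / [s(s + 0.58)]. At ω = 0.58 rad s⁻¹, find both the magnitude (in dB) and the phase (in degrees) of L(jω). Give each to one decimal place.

|L| = 63.7 dB, ∠L = -135.0°

|j0.58 + 0.58| = √(0.58² + 0.58²) = 0.8202
|j0.58| = 0.58
|L(j0.58)| = 727 / (0.8202 × 0.58) = 1528.1
20 log₁₀(1528.1) = 63.68 dB
∠(j0.58 + 0.58) = arctan(0.58/0.58) = 45.00°
∠(j0.58) = 90.00°
∠L(j0.58) = − (45.00° + 90.00°) = -135.00°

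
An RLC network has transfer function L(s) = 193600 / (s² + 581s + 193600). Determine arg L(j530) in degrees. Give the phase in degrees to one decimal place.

-105.8 deg

∠[(j530)² + 581(j530) + 193600] = ∠[-87300 + j3.0793e+05] = 105.83°
∠L(j530) = −105.83° = -105.83°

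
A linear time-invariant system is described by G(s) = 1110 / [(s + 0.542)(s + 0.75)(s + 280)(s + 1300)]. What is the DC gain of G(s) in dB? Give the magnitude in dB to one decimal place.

G(0) = 1110 / (0.542 × 0.75 × 280 × 1300) = 0.0075017
20 log₁₀(0.0075017) = -42.50 dB

-42.5 dB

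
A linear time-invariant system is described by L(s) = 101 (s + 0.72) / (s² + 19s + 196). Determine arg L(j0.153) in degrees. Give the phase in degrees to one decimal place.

11.1 deg

∠(j0.153 + 0.72) = arctan(0.153/0.72) = 12.00°
∠[(j0.153)² + 19(j0.153) + 196] = ∠[195.98 + j2.907] = 0.85°
∠L(j0.153) = 12.00° − 0.85° = 11.15°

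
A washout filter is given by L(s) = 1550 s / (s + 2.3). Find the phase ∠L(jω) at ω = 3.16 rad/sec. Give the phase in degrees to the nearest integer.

36°

∠(j3.16) = 90.00°
∠(j3.16 + 2.3) = arctan(3.16/2.3) = 53.95°
∠L(j3.16) = 90.00° − 53.95° = 36.05°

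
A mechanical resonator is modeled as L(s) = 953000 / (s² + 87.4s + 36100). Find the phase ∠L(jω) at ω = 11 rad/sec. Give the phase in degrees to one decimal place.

∠[(j11)² + 87.4(j11) + 36100] = ∠[35979 + j961.4] = 1.53°
∠L(j11) = −1.53° = -1.53°

-1.5°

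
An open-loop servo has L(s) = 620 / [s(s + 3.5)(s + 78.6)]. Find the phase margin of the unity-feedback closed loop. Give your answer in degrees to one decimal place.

Gain crossover: |L(jω)| = 1 at ω ≈ 1.96 rad s⁻¹.
∠L(j1.96) = −90° − arctan(1.96/3.5) − arctan(1.96/78.6) ≈ -120.74°
PM = 180° + (-120.74°) = 59.26°

59.3°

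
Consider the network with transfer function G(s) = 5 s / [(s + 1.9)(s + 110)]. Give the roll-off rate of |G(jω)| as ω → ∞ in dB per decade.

With 1 zero and 2 poles, the high-frequency asymptotic slope is 20 × (1 − 2) = -20 dB/decade.

-20 dB/decade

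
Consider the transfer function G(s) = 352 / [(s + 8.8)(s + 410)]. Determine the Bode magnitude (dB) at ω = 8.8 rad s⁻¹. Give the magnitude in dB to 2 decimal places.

-23.23 dB

|j8.8 + 8.8| = √(8.8² + 8.8²) = 12.45
|j8.8 + 410| = √(8.8² + 410²) = 410.1
|G(j8.8)| = 352 / (12.45 × 410.1) = 0.06897
20 log₁₀(0.06897) = -23.227 dB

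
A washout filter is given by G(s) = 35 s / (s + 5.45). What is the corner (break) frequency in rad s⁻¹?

5.45 rad s⁻¹

The single real pole at s = −5.45 gives a corner at ω = 5.45 rad s⁻¹.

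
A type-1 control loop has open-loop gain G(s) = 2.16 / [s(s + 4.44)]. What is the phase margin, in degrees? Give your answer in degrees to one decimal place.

Gain crossover: |G(jω)| = 1 at ω ≈ 0.484 rad/sec.
∠G(j0.484) = −90° − arctan(0.484/4.44) ≈ -96.22°
PM = 180° + (-96.22°) = 83.78°

83.8°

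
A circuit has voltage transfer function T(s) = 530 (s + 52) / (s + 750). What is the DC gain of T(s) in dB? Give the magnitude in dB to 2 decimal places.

31.30 dB

T(0) = 530 × 52 / 750 = 36.747
20 log₁₀(36.747) = 31.304 dB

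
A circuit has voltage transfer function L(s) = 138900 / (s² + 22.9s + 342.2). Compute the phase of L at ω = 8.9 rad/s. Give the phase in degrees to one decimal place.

∠[(j8.9)² + 22.9(j8.9) + 342.2] = ∠[262.99 + j203.81] = 37.77°
∠L(j8.9) = −37.77° = -37.77°

-37.8 deg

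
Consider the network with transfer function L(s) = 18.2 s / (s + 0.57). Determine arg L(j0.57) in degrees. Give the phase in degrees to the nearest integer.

45°

∠(j0.57) = 90.00°
∠(j0.57 + 0.57) = arctan(0.57/0.57) = 45.00°
∠L(j0.57) = 90.00° − 45.00° = 45.00°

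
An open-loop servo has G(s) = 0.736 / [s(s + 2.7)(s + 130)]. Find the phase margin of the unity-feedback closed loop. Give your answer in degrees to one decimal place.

90.0°

Gain crossover: |G(jω)| = 1 at ω ≈ 0.0021 rad/s.
∠G(j0.0021) = −90° − arctan(0.0021/2.7) − arctan(0.0021/130) ≈ -90.05°
PM = 180° + (-90.05°) = 89.95°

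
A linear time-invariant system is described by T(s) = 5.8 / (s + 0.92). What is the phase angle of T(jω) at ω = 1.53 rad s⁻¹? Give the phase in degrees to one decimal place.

∠(j1.53 + 0.92) = arctan(1.53/0.92) = 58.98°
∠T(j1.53) = −58.98° = -58.98°

-59.0 deg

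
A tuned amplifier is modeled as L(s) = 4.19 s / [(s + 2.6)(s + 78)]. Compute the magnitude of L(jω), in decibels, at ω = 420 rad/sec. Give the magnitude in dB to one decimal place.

|j420| = 420
|j420 + 2.6| = √(420² + 2.6²) = 420
|j420 + 78| = √(420² + 78²) = 427.2
|L(j420)| = 4.19 × 420 / (420 × 427.2) = 0.0098083
20 log₁₀(0.0098083) = -40.17 dB

-40.2 dB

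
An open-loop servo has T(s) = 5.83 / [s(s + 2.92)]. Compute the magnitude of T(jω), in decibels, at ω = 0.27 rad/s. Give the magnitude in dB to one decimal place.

|j0.27 + 2.92| = √(0.27² + 2.92²) = 2.932
|j0.27| = 0.27
|T(j0.27)| = 5.83 / (2.932 × 0.27) = 7.3633
20 log₁₀(7.3633) = 17.34 dB

17.3 dB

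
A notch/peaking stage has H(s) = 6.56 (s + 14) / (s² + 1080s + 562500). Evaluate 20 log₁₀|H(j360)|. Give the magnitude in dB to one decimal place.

-47.8 dB

|j360 + 14| = √(360² + 14²) = 360.3
|(j360)² + 1080(j360) + 562500| = |4.329e+05 + j3.888e+05| = 5.819e+05
|H(j360)| = 6.56 × 360.3 / 5.819e+05 = 0.0040617
20 log₁₀(0.0040617) = -47.83 dB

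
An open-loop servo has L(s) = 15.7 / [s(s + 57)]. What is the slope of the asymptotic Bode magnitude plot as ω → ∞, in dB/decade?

-40 dB/decade

With 0 zeros and 2 poles, the high-frequency asymptotic slope is 20 × (0 − 2) = -40 dB/decade.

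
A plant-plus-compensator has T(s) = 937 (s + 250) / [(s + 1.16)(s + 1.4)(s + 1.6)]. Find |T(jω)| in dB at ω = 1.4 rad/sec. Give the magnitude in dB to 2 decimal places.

89.72 dB

|j1.4 + 250| = √(1.4² + 250²) = 250
|j1.4 + 1.16| = √(1.4² + 1.16²) = 1.818
|j1.4 + 1.4| = √(1.4² + 1.4²) = 1.98
|j1.4 + 1.6| = √(1.4² + 1.6²) = 2.126
|T(j1.4)| = 937 × 250 / (1.818 × 1.98 × 2.126) = 30609
20 log₁₀(30609) = 89.717 dB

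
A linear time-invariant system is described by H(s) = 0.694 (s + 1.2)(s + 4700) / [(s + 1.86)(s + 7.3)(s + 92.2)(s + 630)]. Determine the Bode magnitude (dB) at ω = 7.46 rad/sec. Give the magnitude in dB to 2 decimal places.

-45.56 dB

|j7.46 + 1.2| = √(7.46² + 1.2²) = 7.556
|j7.46 + 4700| = √(7.46² + 4700²) = 4700
|j7.46 + 1.86| = √(7.46² + 1.86²) = 7.688
|j7.46 + 7.3| = √(7.46² + 7.3²) = 10.44
|j7.46 + 92.2| = √(7.46² + 92.2²) = 92.5
|j7.46 + 630| = √(7.46² + 630²) = 630
|H(j7.46)| = 0.694 × 7.556 × 4700 / (7.688 × 10.44 × 92.5 × 630) = 0.0052698
20 log₁₀(0.0052698) = -45.564 dB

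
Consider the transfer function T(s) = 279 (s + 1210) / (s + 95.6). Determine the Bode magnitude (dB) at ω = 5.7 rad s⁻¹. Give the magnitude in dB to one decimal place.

|j5.7 + 1210| = √(5.7² + 1210²) = 1210
|j5.7 + 95.6| = √(5.7² + 95.6²) = 95.77
|T(j5.7)| = 279 × 1210 / 95.77 = 3525.1
20 log₁₀(3525.1) = 70.94 dB

70.9 dB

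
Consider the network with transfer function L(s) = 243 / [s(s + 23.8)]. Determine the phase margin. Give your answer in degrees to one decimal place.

68.3°

Gain crossover: |L(jω)| = 1 at ω ≈ 9.48 rad/s.
∠L(j9.48) = −90° − arctan(9.48/23.8) ≈ -111.73°
PM = 180° + (-111.73°) = 68.27°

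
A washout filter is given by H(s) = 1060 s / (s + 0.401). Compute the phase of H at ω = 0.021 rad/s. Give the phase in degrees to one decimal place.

∠(j0.021) = 90.00°
∠(j0.021 + 0.401) = arctan(0.021/0.401) = 3.00°
∠H(j0.021) = 90.00° − 3.00° = 87.00°

87.0°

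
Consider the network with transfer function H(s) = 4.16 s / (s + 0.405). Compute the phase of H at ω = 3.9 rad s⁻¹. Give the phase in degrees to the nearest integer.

∠(j3.9) = 90.00°
∠(j3.9 + 0.405) = arctan(3.9/0.405) = 84.07°
∠H(j3.9) = 90.00° − 84.07° = 5.93°

6°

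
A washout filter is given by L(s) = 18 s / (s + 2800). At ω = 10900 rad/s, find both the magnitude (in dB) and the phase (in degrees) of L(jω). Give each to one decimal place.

|j10900| = 1.09e+04
|j10900 + 2800| = √(10900² + 2800²) = 1.125e+04
|L(j10900)| = 18 × 1.09e+04 / 1.125e+04 = 17.434
20 log₁₀(17.434) = 24.83 dB
∠(j10900) = 90.00°
∠(j10900 + 2800) = arctan(10900/2800) = 75.59°
∠L(j10900) = 90.00° − 75.59° = 14.41°

|L| = 24.8 dB, ∠L = 14.4°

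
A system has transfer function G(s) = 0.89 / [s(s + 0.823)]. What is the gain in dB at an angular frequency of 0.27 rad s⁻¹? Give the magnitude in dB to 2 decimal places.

11.61 dB

|j0.27 + 0.823| = √(0.27² + 0.823²) = 0.8662
|j0.27| = 0.27
|G(j0.27)| = 0.89 / (0.8662 × 0.27) = 3.8057
20 log₁₀(3.8057) = 11.609 dB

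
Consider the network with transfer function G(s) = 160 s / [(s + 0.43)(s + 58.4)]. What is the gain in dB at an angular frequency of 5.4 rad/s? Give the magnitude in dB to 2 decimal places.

8.69 dB

|j5.4| = 5.4
|j5.4 + 0.43| = √(5.4² + 0.43²) = 5.417
|j5.4 + 58.4| = √(5.4² + 58.4²) = 58.65
|G(j5.4)| = 160 × 5.4 / (5.417 × 58.65) = 2.7195
20 log₁₀(2.7195) = 8.690 dB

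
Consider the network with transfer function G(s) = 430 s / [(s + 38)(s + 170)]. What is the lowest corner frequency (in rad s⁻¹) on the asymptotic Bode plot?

38 rad s⁻¹

Break frequencies occur at each pole and zero magnitude: 38 rad s⁻¹, 170 rad s⁻¹.
The lowest is 38 rad s⁻¹.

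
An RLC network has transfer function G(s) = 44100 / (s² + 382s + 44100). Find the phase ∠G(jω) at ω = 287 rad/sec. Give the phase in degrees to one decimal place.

-109.2 deg

∠[(j287)² + 382(j287) + 44100] = ∠[-38269 + j1.0963e+05] = 109.24°
∠G(j287) = −109.24° = -109.24°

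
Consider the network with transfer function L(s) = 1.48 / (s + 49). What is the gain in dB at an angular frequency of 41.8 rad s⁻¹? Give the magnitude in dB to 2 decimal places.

|j41.8 + 49| = √(41.8² + 49²) = 64.41
|L(j41.8)| = 1.48 / 64.41 = 0.022979
20 log₁₀(0.022979) = -32.773 dB

-32.77 dB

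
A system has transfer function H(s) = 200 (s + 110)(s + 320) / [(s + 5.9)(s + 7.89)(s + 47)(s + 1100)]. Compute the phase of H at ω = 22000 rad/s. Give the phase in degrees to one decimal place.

-178.1°

∠(j22000 + 110) = arctan(22000/110) = 89.71°
∠(j22000 + 320) = arctan(22000/320) = 89.17°
∠(j22000 + 5.9) = arctan(22000/5.9) = 89.98°
∠(j22000 + 7.89) = arctan(22000/7.89) = 89.98°
∠(j22000 + 47) = arctan(22000/47) = 89.88°
∠(j22000 + 1100) = arctan(22000/1100) = 87.14°
∠H(j22000) = 89.71° + 89.17° − (89.98° + 89.98° + 89.88° + 87.14°) = -178.10°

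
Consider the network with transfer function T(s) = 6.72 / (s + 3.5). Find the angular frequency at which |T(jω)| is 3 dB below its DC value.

3.5 rad/sec

For a single-pole low-pass, the −3 dB point is at the pole: ω = 3.5 rad/sec.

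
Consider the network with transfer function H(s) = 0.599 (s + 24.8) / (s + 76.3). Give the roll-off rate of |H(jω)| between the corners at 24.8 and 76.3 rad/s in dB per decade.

In this band the factors already past their corner are: zero at 24.8; net slope = 20 dB/decade.

20 dB/decade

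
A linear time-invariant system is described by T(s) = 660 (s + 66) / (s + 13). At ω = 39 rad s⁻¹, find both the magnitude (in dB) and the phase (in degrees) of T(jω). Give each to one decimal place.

|j39 + 66| = √(39² + 66²) = 76.66
|j39 + 13| = √(39² + 13²) = 41.11
|T(j39)| = 660 × 76.66 / 41.11 = 1230.8
20 log₁₀(1230.8) = 61.80 dB
∠(j39 + 66) = arctan(39/66) = 30.58°
∠(j39 + 13) = arctan(39/13) = 71.57°
∠T(j39) = 30.58° − 71.57° = -40.99°

|T| = 61.8 dB, ∠T = -41.0°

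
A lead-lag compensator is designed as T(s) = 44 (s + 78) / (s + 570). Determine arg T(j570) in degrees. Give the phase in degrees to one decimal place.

37.2°

∠(j570 + 78) = arctan(570/78) = 82.21°
∠(j570 + 570) = arctan(570/570) = 45.00°
∠T(j570) = 82.21° − 45.00° = 37.21°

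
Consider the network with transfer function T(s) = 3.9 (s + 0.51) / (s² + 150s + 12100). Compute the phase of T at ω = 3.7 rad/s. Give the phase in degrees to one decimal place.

∠(j3.7 + 0.51) = arctan(3.7/0.51) = 82.15°
∠[(j3.7)² + 150(j3.7) + 12100] = ∠[12086 + j555] = 2.63°
∠T(j3.7) = 82.15° − 2.63° = 79.52°

79.5°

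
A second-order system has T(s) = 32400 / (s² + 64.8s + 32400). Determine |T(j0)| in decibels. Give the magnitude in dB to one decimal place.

0.0 dB

T(0) = 32400 / 32400 = 1
20 log₁₀(1) = 0.00 dB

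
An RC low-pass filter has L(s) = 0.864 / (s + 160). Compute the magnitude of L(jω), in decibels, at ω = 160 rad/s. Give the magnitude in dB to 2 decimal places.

|j160 + 160| = √(160² + 160²) = 226.3
|L(j160)| = 0.864 / 226.3 = 0.0038184
20 log₁₀(0.0038184) = -48.362 dB

-48.36 dB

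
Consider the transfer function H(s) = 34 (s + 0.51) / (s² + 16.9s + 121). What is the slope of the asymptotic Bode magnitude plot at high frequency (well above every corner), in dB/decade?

With 1 zero and 2 poles, the high-frequency asymptotic slope is 20 × (1 − 2) = -20 dB/decade.

-20 dB/decade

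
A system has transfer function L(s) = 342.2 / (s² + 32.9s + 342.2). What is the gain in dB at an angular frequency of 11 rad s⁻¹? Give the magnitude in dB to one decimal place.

-1.9 dB

|(j11)² + 32.9(j11) + 342.2| = |221.2 + j361.9| = 424.1
|L(j11)| = 342.2 / 424.1 = 0.80679
20 log₁₀(0.80679) = -1.86 dB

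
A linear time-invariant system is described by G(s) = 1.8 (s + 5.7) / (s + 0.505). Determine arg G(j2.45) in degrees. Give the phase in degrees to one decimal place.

∠(j2.45 + 5.7) = arctan(2.45/5.7) = 23.26°
∠(j2.45 + 0.505) = arctan(2.45/0.505) = 78.35°
∠G(j2.45) = 23.26° − 78.35° = -55.09°

-55.1°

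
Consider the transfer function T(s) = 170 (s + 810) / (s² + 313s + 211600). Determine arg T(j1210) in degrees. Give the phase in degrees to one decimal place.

-107.0 deg

∠(j1210 + 810) = arctan(1210/810) = 56.20°
∠[(j1210)² + 313(j1210) + 211600] = ∠[-1.2525e+06 + j3.7873e+05] = 163.18°
∠T(j1210) = 56.20° − 163.18° = -106.97°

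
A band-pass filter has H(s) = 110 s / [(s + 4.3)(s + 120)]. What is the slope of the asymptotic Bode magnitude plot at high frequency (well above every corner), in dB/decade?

-20 dB/decade

With 1 zero and 2 poles, the high-frequency asymptotic slope is 20 × (1 − 2) = -20 dB/decade.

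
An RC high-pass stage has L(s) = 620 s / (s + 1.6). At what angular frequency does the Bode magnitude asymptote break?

1.6 rad/s

The single real pole at s = −1.6 gives a corner at ω = 1.6 rad/s.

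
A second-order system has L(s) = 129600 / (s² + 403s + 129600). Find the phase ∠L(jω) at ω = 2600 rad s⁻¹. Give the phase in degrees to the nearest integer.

-171 deg

∠[(j2600)² + 403(j2600) + 129600] = ∠[-6.6304e+06 + j1.0478e+06] = 171.02°
∠L(j2600) = −171.02° = -171.02°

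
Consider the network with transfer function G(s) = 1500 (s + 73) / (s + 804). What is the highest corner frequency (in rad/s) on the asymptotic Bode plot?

Break frequencies occur at each pole and zero magnitude: 73 rad/s, 804 rad/s.
The highest is 804 rad/s.

804 rad/s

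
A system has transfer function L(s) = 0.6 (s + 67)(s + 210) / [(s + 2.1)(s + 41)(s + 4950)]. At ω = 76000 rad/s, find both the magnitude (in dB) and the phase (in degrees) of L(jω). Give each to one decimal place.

|j76000 + 67| = √(76000² + 67²) = 7.6e+04
|j76000 + 210| = √(76000² + 210²) = 7.6e+04
|j76000 + 2.1| = √(76000² + 2.1²) = 7.6e+04
|j76000 + 41| = √(76000² + 41²) = 7.6e+04
|j76000 + 4950| = √(76000² + 4950²) = 7.616e+04
|L(j76000)| = 0.6 × 7.6e+04 × 7.6e+04 / (7.6e+04 × 7.6e+04 × 7.616e+04) = 7.8781e-06
20 log₁₀(7.8781e-06) = -102.07 dB
∠(j76000 + 67) = arctan(76000/67) = 89.95°
∠(j76000 + 210) = arctan(76000/210) = 89.84°
∠(j76000 + 2.1) = arctan(76000/2.1) = 90.00°
∠(j76000 + 41) = arctan(76000/41) = 89.97°
∠(j76000 + 4950) = arctan(76000/4950) = 86.27°
∠L(j76000) = 89.95° + 89.84° − (90.00° + 89.97° + 86.27°) = -86.45°

|L| = -102.1 dB, ∠L = -86.4°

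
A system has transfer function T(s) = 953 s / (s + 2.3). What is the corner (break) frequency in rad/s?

The single real pole at s = −2.3 gives a corner at ω = 2.3 rad/s.

2.3 rad/s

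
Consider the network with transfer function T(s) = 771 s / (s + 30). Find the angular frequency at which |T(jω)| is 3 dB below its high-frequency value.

30 rad/s

For a single-pole high-pass, the −3 dB point is at the pole: ω = 30 rad/s.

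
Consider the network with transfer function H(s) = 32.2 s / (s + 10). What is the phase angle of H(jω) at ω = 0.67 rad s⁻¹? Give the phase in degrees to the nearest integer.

∠(j0.67) = 90.00°
∠(j0.67 + 10) = arctan(0.67/10) = 3.83°
∠H(j0.67) = 90.00° − 3.83° = 86.17°

86°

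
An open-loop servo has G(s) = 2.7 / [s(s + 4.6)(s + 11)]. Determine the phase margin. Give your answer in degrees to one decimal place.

Gain crossover: |G(jω)| = 1 at ω ≈ 0.0534 rad/s.
∠G(j0.0534) = −90° − arctan(0.0534/4.6) − arctan(0.0534/11) ≈ -90.94°
PM = 180° + (-90.94°) = 89.06°

89.1°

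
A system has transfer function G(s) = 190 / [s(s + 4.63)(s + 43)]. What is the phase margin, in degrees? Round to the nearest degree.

Gain crossover: |G(jω)| = 1 at ω ≈ 0.935 rad/s.
∠G(j0.935) = −90° − arctan(0.935/4.63) − arctan(0.935/43) ≈ -102.67°
PM = 180° + (-102.67°) = 77.33°

77 deg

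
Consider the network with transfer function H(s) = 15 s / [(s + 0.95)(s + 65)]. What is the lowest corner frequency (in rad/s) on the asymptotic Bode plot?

0.95 rad/s

Break frequencies occur at each pole and zero magnitude: 0.95 rad/s, 65 rad/s.
The lowest is 0.95 rad/s.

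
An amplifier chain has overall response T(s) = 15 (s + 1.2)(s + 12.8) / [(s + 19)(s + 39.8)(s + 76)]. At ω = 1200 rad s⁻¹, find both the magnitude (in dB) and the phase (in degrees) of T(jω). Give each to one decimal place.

|T| = -38.1 dB, ∠T = -84.2°

|j1200 + 1.2| = √(1200² + 1.2²) = 1200
|j1200 + 12.8| = √(1200² + 12.8²) = 1200
|j1200 + 19| = √(1200² + 19²) = 1200
|j1200 + 39.8| = √(1200² + 39.8²) = 1201
|j1200 + 76| = √(1200² + 76²) = 1202
|T(j1200)| = 15 × 1200 × 1200 / (1200 × 1201 × 1202) = 0.012467
20 log₁₀(0.012467) = -38.08 dB
∠(j1200 + 1.2) = arctan(1200/1.2) = 89.94°
∠(j1200 + 12.8) = arctan(1200/12.8) = 89.39°
∠(j1200 + 19) = arctan(1200/19) = 89.09°
∠(j1200 + 39.8) = arctan(1200/39.8) = 88.10°
∠(j1200 + 76) = arctan(1200/76) = 86.38°
∠T(j1200) = 89.94° + 89.39° − (89.09° + 88.10° + 86.38°) = -84.24°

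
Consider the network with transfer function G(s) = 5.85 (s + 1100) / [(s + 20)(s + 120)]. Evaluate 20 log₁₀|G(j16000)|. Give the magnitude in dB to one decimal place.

|j16000 + 1100| = √(16000² + 1100²) = 1.604e+04
|j16000 + 20| = √(16000² + 20²) = 1.6e+04
|j16000 + 120| = √(16000² + 120²) = 1.6e+04
|G(j16000)| = 5.85 × 1.604e+04 / (1.6e+04 × 1.6e+04) = 0.00036648
20 log₁₀(0.00036648) = -68.72 dB

-68.7 dB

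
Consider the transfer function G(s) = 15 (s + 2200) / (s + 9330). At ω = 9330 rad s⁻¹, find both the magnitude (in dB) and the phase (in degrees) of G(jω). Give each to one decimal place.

|j9330 + 2200| = √(9330² + 2200²) = 9586
|j9330 + 9330| = √(9330² + 9330²) = 1.319e+04
|G(j9330)| = 15 × 9586 / 1.319e+04 = 10.897
20 log₁₀(10.897) = 20.75 dB
∠(j9330 + 2200) = arctan(9330/2200) = 76.73°
∠(j9330 + 9330) = arctan(9330/9330) = 45.00°
∠G(j9330) = 76.73° − 45.00° = 31.73°

|G| = 20.7 dB, ∠G = 31.7°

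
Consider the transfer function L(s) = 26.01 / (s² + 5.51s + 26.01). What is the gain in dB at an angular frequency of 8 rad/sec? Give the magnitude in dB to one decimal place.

-7.0 dB

|(j8)² + 5.51(j8) + 26.01| = |-37.99 + j44.08| = 58.19
|L(j8)| = 26.01 / 58.19 = 0.44697
20 log₁₀(0.44697) = -6.99 dB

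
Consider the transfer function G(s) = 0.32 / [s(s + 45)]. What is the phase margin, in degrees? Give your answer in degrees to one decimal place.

90.0°

Gain crossover: |G(jω)| = 1 at ω ≈ 0.00711 rad/sec.
∠G(j0.00711) = −90° − arctan(0.00711/45) ≈ -90.01°
PM = 180° + (-90.01°) = 89.99°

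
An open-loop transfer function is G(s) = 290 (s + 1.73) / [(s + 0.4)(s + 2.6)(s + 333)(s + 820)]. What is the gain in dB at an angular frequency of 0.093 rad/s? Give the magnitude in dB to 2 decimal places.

|j0.093 + 1.73| = √(0.093² + 1.73²) = 1.732
|j0.093 + 0.4| = √(0.093² + 0.4²) = 0.4107
|j0.093 + 2.6| = √(0.093² + 2.6²) = 2.602
|j0.093 + 333| = √(0.093² + 333²) = 333
|j0.093 + 820| = √(0.093² + 820²) = 820
|G(j0.093)| = 290 × 1.732 / (0.4107 × 2.602 × 333 × 820) = 0.0017221
20 log₁₀(0.0017221) = -55.279 dB

-55.28 dB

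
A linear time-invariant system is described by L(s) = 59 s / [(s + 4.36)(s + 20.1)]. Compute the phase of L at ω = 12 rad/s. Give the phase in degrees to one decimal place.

∠(j12) = 90.00°
∠(j12 + 4.36) = arctan(12/4.36) = 70.03°
∠(j12 + 20.1) = arctan(12/20.1) = 30.84°
∠L(j12) = 90.00° − (70.03° + 30.84°) = -10.87°

-10.9°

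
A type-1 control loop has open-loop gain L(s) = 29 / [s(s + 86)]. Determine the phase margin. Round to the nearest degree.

90 deg

Gain crossover: |L(jω)| = 1 at ω ≈ 0.337 rad/sec.
∠L(j0.337) = −90° − arctan(0.337/86) ≈ -90.22°
PM = 180° + (-90.22°) = 89.78°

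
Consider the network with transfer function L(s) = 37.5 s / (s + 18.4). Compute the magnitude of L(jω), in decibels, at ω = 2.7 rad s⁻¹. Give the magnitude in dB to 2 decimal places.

|j2.7| = 2.7
|j2.7 + 18.4| = √(2.7² + 18.4²) = 18.6
|L(j2.7)| = 37.5 × 2.7 / 18.6 = 5.4444
20 log₁₀(5.4444) = 14.719 dB

14.72 dB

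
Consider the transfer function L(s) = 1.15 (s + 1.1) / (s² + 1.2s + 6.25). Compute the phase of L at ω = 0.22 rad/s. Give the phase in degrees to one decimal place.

8.9°

∠(j0.22 + 1.1) = arctan(0.22/1.1) = 11.31°
∠[(j0.22)² + 1.2(j0.22) + 6.25] = ∠[6.2016 + j0.264] = 2.44°
∠L(j0.22) = 11.31° − 2.44° = 8.87°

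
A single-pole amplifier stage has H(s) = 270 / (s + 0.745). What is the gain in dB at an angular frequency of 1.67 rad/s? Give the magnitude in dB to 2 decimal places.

|j1.67 + 0.745| = √(1.67² + 0.745²) = 1.829
|H(j1.67)| = 270 / 1.829 = 147.65
20 log₁₀(147.65) = 43.385 dB

43.38 dB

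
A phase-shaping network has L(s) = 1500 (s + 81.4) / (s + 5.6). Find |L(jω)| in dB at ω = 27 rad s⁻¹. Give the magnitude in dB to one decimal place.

73.4 dB

|j27 + 81.4| = √(27² + 81.4²) = 85.76
|j27 + 5.6| = √(27² + 5.6²) = 27.57
|L(j27)| = 1500 × 85.76 / 27.57 = 4665.2
20 log₁₀(4665.2) = 73.38 dB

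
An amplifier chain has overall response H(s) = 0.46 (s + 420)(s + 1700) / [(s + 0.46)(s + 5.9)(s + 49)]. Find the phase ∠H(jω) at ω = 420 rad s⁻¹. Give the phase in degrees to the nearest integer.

∠(j420 + 420) = arctan(420/420) = 45.00°
∠(j420 + 1700) = arctan(420/1700) = 13.88°
∠(j420 + 0.46) = arctan(420/0.46) = 89.94°
∠(j420 + 5.9) = arctan(420/5.9) = 89.20°
∠(j420 + 49) = arctan(420/49) = 83.35°
∠H(j420) = 45.00° + 13.88° − (89.94° + 89.20° + 83.35°) = -203.60°

-204°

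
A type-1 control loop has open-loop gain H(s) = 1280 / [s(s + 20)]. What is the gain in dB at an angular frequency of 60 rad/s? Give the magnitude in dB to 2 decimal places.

-9.44 dB

|j60 + 20| = √(60² + 20²) = 63.25
|j60| = 60
|H(j60)| = 1280 / (63.25 × 60) = 0.33731
20 log₁₀(0.33731) = -9.439 dB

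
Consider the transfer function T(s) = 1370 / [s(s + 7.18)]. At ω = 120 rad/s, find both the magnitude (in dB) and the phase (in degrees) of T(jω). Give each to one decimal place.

|T| = -20.4 dB, ∠T = -176.6°

|j120 + 7.18| = √(120² + 7.18²) = 120.2
|j120| = 120
|T(j120)| = 1370 / (120.2 × 120) = 0.094969
20 log₁₀(0.094969) = -20.45 dB
∠(j120 + 7.18) = arctan(120/7.18) = 86.58°
∠(j120) = 90.00°
∠T(j120) = − (86.58° + 90.00°) = -176.58°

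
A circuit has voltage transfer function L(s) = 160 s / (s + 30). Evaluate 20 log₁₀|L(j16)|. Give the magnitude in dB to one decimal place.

|j16| = 16
|j16 + 30| = √(16² + 30²) = 34
|L(j16)| = 160 × 16 / 34 = 75.294
20 log₁₀(75.294) = 37.54 dB

37.5 dB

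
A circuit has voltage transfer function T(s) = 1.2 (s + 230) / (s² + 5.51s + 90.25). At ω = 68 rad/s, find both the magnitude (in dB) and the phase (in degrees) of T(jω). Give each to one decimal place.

|j68 + 230| = √(68² + 230²) = 239.8
|(j68)² + 5.51(j68) + 90.25| = |-4533.8 + j374.68| = 4549
|T(j68)| = 1.2 × 239.8 / 4549 = 0.063266
20 log₁₀(0.063266) = -23.98 dB
∠(j68 + 230) = arctan(68/230) = 16.47°
∠[(j68)² + 5.51(j68) + 90.25] = ∠[-4533.8 + j374.68] = 175.28°
∠T(j68) = 16.47° − 175.28° = -158.81°

|T| = -24.0 dB, ∠T = -158.8°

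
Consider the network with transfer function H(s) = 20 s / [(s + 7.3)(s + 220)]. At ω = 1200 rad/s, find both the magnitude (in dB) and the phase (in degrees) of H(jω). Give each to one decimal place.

|j1200| = 1200
|j1200 + 7.3| = √(1200² + 7.3²) = 1200
|j1200 + 220| = √(1200² + 220²) = 1220
|H(j1200)| = 20 × 1200 / (1200 × 1220) = 0.016393
20 log₁₀(0.016393) = -35.71 dB
∠(j1200) = 90.00°
∠(j1200 + 7.3) = arctan(1200/7.3) = 89.65°
∠(j1200 + 220) = arctan(1200/220) = 79.61°
∠H(j1200) = 90.00° − (89.65° + 79.61°) = -79.26°

|H| = -35.7 dB, ∠H = -79.3°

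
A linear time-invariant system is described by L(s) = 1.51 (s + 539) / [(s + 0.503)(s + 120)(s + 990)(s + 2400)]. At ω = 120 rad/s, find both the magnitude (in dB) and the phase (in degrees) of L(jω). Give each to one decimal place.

|L| = -155.3 dB, ∠L = -132.0°

|j120 + 539| = √(120² + 539²) = 552.2
|j120 + 0.503| = √(120² + 0.503²) = 120
|j120 + 120| = √(120² + 120²) = 169.7
|j120 + 990| = √(120² + 990²) = 997.2
|j120 + 2400| = √(120² + 2400²) = 2403
|L(j120)| = 1.51 × 552.2 / (120 × 169.7 × 997.2 × 2403) = 1.7086e-08
20 log₁₀(1.7086e-08) = -155.35 dB
∠(j120 + 539) = arctan(120/539) = 12.55°
∠(j120 + 0.503) = arctan(120/0.503) = 89.76°
∠(j120 + 120) = arctan(120/120) = 45.00°
∠(j120 + 990) = arctan(120/990) = 6.91°
∠(j120 + 2400) = arctan(120/2400) = 2.86°
∠L(j120) = 12.55° − (89.76° + 45.00° + 6.91° + 2.86°) = -131.98°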